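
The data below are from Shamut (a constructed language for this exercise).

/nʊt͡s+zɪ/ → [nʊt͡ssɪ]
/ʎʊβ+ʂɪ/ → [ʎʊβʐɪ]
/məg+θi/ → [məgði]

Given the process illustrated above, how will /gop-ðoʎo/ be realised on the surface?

[gopθoʎo]

The data show progressive voicing assimilation: /z/ → [s] after /t͡s/; /ʂ/ → [ʐ] after /β/; /θ/ → [ð] after /g/. In each pair only voicing changes, matching the preceding consonant, while place and manner stay constant.
The rule targets /ð/ (voiced dental fricative), which sits after the trigger /p/ (voiceless).
Changing only its voicing to voiceless gives [θ] — the voiceless dental fricative.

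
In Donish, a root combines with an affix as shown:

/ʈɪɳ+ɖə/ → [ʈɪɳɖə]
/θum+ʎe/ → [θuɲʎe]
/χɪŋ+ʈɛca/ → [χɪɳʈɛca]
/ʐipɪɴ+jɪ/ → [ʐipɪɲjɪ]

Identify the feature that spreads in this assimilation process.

place

The segment that alternates is /m/, which surfaces as [ɲ] when adjacent to /ʎ/.
/m/ is bilabial while /ʎ/ is palatal; the output [ɲ] is palatal, matching the trigger — so the feature that spreads is place.
The other alternating forms pattern the same way: /ŋ/ → [ɳ] before /ʈ/ (velar → retroflex, matching retroflex); /ɴ/ → [ɲ] before /j/ (uvular → palatal, matching palatal) — only place changes, and always toward the following segment.
Nothing changes in [ʈɪɳɖə]: there the adjacent consonants already agree in place (/ɳ/ and /ɖ/ are both retroflex), so this form is consistent with the same rule.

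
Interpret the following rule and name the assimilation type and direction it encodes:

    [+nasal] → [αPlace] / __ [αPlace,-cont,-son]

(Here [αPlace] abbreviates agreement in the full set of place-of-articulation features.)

The shared variable α links the value of the place features (abbreviated [Place]) on the target to the same value on the neighbouring segment, so place is the feature that assimilates.
The conditioning segment sits to the right of the focus bar, meaning the trigger follows the segment that changes — regressive assimilation.

regressive place assimilation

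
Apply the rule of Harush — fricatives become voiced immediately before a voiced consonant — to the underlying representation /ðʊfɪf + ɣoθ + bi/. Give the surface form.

/f/ is a voiceless labiodental fricative. The following trigger /ɣ/ is voiced, so /f/ must become voiced as well.
Changing only its voicing to voiced gives [v] — the voiced labiodental fricative.
At the second juncture, /θ/ likewise becomes [ð] adjacent to /b/.

[ðʊfɪvɣoðbi]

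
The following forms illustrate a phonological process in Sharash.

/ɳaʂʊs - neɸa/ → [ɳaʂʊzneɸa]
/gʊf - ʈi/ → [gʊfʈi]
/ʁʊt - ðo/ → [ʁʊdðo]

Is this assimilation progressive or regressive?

Comparing underlying and surface forms, /s/ → [z] is the alternation; the neighbouring /n/ is constant.
/s/ is voiceless while /n/ is voiced; the output [z] is voiced, matching the trigger — so the feature that spreads is voicing.
The other alternating form patterns the same way: /t/ → [d] before /ð/ (voiceless → voiced, matching voiced) — only voicing changes, and always toward the following segment.
Nothing changes in [gʊfʈi]: there the adjacent consonants already agree in voicing (/f/ and /ʈ/ are both voiceless), so this form is consistent with the same rule.
Since the segment that changes precedes the conditioning segment, the assimilation is regressive.

regressive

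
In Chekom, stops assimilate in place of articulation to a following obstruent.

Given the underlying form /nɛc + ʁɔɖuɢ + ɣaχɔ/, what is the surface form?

[nɛqʁɔɖugɣaχɔ]

/c/ is a voiceless palatal stop. The following trigger /ʁ/ is uvular, so /c/ must become uvular as well.
The voiceless uvular stop is [q], so /c/ → [q].
The same rule applies at the second boundary: /ɢ/ → [g] next to /ɣ/.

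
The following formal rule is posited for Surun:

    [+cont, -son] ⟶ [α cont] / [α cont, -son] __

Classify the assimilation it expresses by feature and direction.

progressive manner assimilation

The rule copies [cont] (continuancy) from the environment onto the target fricatives; since [±cont] encodes the stop/fricative manner contrast, the assimilating dimension is manner.
The conditioning segment sits to the left of the focus bar, meaning the trigger precedes the segment that changes — progressive assimilation.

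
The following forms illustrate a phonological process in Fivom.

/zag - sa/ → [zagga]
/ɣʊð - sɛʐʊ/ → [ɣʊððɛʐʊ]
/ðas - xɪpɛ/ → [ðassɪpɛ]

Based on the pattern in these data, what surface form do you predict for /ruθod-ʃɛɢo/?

[ruθoddɛɢo]

The data show progressive total assimilation (/s/ → [g] after /g/; /s/ → [ð] after /ð/; /x/ → [s] after /s/): in every case the target segment becomes identical to its preceding neighbour, copying more than a single feature.
/ʃ/ is the segment targeted by the rule; it sits immediately after /d/, so it assimilates completely and surfaces as [d].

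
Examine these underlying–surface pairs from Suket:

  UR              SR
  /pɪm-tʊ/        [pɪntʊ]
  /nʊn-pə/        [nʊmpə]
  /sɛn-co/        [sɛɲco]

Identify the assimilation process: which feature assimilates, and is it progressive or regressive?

regressive place assimilation

Comparing underlying and surface forms, /m/ → [n] is the alternation; the neighbouring /t/ is constant.
The change bilabial → alveolar matches the place of the following /t/, identifying this as place assimilation.
Manner and voice are unchanged, so the assimilation is partial, not total.
The other alternating forms pattern the same way: /n/ → [m] before /p/ (alveolar → bilabial, matching bilabial); /n/ → [ɲ] before /c/ (alveolar → palatal, matching palatal) — only place changes, and always toward the following segment.
The trigger is the following segment, so the direction is regressive (anticipatory).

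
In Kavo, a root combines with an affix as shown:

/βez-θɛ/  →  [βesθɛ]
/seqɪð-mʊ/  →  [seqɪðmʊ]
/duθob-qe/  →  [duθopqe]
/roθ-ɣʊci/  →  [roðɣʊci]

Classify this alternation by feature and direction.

Underlying /z/ is realised as [s] next to /θ/; /θ/ itself does not change.
/z/ is voiced while /θ/ is voiceless; the output [s] is voiceless, matching the trigger — so the feature that spreads is voicing.
Place and manner are unchanged, so the assimilation is partial, not total.
The other alternating forms pattern the same way: /b/ → [p] before /q/ (voiced → voiceless, matching voiceless); /θ/ → [ð] before /ɣ/ (voiceless → voiced, matching voiced) — only voicing changes, and always toward the following segment.
No alternation appears in [seqɪðmʊ]: there the adjacent consonants already agree in voicing (/ð/ and /m/ are both voiced), so this form is consistent with the same rule.
The trigger is the following segment, so the direction is regressive (anticipatory).

regressive voicing assimilation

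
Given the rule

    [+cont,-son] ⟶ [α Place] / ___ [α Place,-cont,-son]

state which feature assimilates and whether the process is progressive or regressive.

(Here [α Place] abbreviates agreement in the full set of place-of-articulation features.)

The shared variable α links the value of the place features (abbreviated [Place]) on the target to the same value on the neighbouring segment, so place is the feature that assimilates.
Since the environment is written after the underscore, the trigger follows the target; the direction is regressive.

regressive place assimilation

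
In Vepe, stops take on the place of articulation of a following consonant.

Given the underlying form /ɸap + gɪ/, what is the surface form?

[ɸakgɪ]

The rule targets /p/ (voiceless bilabial stop), which sits before the trigger /g/ (velar).
Changing only its place to velar gives [k] — the voiceless velar stop.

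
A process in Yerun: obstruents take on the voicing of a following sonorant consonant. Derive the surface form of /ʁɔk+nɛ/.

[ʁɔgnɛ]

/k/ is a voiceless velar stop. The following trigger /n/ is voiced, so /k/ must become voiced as well.
Changing only its voicing to voiced gives [g] — the voiced velar stop.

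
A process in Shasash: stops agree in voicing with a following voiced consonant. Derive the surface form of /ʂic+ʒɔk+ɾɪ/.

[ʂiɟʒɔgɾɪ]

The rule targets /c/ (voiceless palatal stop), which sits before the trigger /ʒ/ (voiced).
Changing only its voicing to voiced gives [ɟ] — the voiced palatal stop.
At the second juncture, /k/ likewise becomes [g] adjacent to /ɾ/.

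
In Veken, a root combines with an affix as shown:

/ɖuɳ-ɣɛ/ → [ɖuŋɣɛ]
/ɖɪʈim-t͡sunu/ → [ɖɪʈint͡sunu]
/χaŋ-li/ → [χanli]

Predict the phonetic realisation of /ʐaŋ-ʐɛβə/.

The data show regressive place assimilation: /ɳ/ → [ŋ] before /ɣ/; /m/ → [n] before /t͡s/; /ŋ/ → [n] before /l/. In each pair only place changes, matching the following consonant, while manner and voice stay constant.
The rule targets /ŋ/ (voiced velar nasal), which sits before the trigger /ʐ/ (retroflex).
Changing only its place to retroflex gives [ɳ] — the voiced retroflex nasal.

[ʐaɳʐɛβə]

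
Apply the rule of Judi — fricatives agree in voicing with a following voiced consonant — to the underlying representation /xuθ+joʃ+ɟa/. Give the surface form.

[xuðjoʒɟa]

The rule targets /θ/ (voiceless dental fricative), which sits before the trigger /j/ (voiced).
The voiced dental fricative is [ð], so /θ/ → [ð].
At the second juncture, /ʃ/ likewise becomes [ʒ] adjacent to /ɟ/.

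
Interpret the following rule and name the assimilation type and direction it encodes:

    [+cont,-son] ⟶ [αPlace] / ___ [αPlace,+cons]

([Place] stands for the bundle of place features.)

regressive place assimilation

The shared variable α links the value of the place features (abbreviated [Place]) on the target to the same value on the neighbouring segment, so place is the feature that assimilates.
Since the environment is written after the underscore, the trigger follows the target; the direction is regressive.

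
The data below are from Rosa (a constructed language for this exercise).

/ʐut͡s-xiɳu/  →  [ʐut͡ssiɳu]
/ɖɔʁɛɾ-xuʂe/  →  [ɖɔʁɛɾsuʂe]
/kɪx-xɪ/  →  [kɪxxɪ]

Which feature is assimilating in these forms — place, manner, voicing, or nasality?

Comparing underlying and surface forms, /x/ → [s] is the alternation; the neighbouring /t͡s/ is constant.
/x/ is velar while /t͡s/ is alveolar; the output [s] is alveolar, matching the trigger — so the feature that spreads is place.
The other alternating form patterns the same way: /x/ → [s] after /ɾ/ (velar → alveolar, matching alveolar) — only place changes, and always toward the preceding segment.
Nothing changes in [kɪxxɪ]: there the adjacent consonants already agree in place (/x/ and /x/ are both velar), so this form is consistent with the same rule.

place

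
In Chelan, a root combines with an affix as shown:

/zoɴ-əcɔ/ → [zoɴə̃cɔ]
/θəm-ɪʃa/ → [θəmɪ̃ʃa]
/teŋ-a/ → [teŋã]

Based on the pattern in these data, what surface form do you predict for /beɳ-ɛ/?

[beɳɛ̃]

The data show progressive nasality assimilation (vowel nasalisation): /ə/ → [ə̃] after /ɴ/; /ɪ/ → [ɪ̃] after /m/; /a/ → [ã] after /ŋ/ — a vowel is nasalised by an immediately preceding nasal consonant.
The vowel /ɛ/ is adjacent to the preceding nasal /ɳ/, so it acquires [+nasal] and surfaces as [ɛ̃].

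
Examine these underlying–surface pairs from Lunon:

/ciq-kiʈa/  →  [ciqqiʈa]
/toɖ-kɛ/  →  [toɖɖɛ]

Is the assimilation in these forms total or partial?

total assimilation

The segment that alternates is /k/, which surfaces as [ɖ] when adjacent to /ɖ/.
The output [ɖ] is identical to the trigger /ɖ/ — every feature (place, manner, voicing) has been copied — so this is total assimilation.
The other form behaves the same way: /k/ → [q] after /q/ — in each case the output is a copy of the preceding consonant.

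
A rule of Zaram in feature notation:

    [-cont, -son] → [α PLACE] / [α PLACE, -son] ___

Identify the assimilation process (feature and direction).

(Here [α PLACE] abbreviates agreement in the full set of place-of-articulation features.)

progressive place assimilation

The shared variable α links the value of the place features (abbreviated [PLACE]) on the target to the same value on the neighbouring segment, so place is the feature that assimilates.
Since the environment is written before the underscore, the trigger precedes the target; the direction is progressive.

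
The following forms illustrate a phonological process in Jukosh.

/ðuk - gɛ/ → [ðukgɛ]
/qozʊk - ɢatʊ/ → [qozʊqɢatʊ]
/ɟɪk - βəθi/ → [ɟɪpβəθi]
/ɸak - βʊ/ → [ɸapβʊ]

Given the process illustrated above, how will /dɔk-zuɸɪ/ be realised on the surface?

The data show regressive place assimilation: /k/ → [q] before /ɢ/; /k/ → [p] before /β/. In each pair only place changes, matching the following consonant, while manner and voice stay constant.
No alternation appears in [ðukgɛ]: there the adjacent consonants already agree in place (/k/ and /g/ are both velar), so this form is consistent with the same rule.
/k/ is a voiceless velar stop. The following trigger /z/ is alveolar, so /k/ must become alveolar as well.
The voiceless alveolar stop is [t], so /k/ → [t].

[dɔtzuɸɪ]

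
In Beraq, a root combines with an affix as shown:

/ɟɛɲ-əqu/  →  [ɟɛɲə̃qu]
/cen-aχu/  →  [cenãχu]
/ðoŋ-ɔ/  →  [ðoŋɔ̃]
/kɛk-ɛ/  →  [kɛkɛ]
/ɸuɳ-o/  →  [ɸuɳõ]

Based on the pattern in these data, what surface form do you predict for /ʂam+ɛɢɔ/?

The data show progressive nasality assimilation (vowel nasalisation): /ə/ → [ə̃] after /ɲ/; /a/ → [ã] after /n/; /ɔ/ → [ɔ̃] after /ŋ/; /o/ → [õ] after /ɳ/ — a vowel is nasalised by an immediately preceding nasal consonant.
No change occurs in [kɛkɛ] because the vowel at the boundary is adjacent to an oral consonant, not a nasal (/ɛ/ next to /k/).
/ɛ/ sits next to the nasal /m/ and is therefore nasalised to [ɛ̃].

[ʂamɛ̃ɢɔ]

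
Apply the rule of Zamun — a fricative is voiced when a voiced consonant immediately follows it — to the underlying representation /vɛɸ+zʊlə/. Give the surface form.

[vɛβzʊlə]

/ɸ/ is a voiceless bilabial fricative. The following trigger /z/ is voiced, so /ɸ/ must become voiced as well.
A voiced bilabial fricative is [β], so the surface segment is [β].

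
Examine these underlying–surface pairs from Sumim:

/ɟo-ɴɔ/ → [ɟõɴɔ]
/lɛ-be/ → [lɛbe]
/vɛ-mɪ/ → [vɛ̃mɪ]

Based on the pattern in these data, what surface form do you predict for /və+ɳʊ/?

The data show regressive nasality assimilation (vowel nasalisation): /o/ → [õ] before /ɴ/; /ɛ/ → [ɛ̃] before /m/ — a vowel is nasalised by an immediately following nasal consonant.
No change occurs in [lɛbe] because the vowel at the boundary is adjacent to an oral consonant, not a nasal (/ɛ/ next to /b/).
The vowel /ə/ is adjacent to the following nasal /ɳ/, so it acquires [+nasal] and surfaces as [ə̃].

[və̃ɳʊ]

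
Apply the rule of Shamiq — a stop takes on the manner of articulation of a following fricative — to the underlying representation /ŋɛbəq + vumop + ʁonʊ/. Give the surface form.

[ŋɛbəχvumoɸʁonʊ]

/q/ is a voiceless uvular stop. The following trigger /v/ is a fricative, so /q/ must become a fricative as well.
A voiceless uvular fricative is [χ], so the surface segment is [χ].
At the second juncture, /p/ likewise becomes [ɸ] adjacent to /ʁ/.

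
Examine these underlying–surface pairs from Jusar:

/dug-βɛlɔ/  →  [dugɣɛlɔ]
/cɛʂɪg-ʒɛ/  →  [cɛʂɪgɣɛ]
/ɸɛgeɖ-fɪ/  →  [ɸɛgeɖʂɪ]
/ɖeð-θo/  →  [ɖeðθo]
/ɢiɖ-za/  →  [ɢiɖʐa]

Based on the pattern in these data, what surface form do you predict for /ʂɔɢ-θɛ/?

The data show progressive place assimilation: /β/ → [ɣ] after /g/; /ʒ/ → [ɣ] after /g/; /f/ → [ʂ] after /ɖ/; /z/ → [ʐ] after /ɖ/. In each pair only place changes, matching the preceding consonant, while manner and voice stay constant.
Nothing changes in [ɖeðθo]: there the adjacent consonants already agree in place (/θ/ and /ð/ are both dental), so this form is consistent with the same rule.
/θ/ is a voiceless dental fricative. The preceding trigger /ɢ/ is uvular, so /θ/ must become uvular as well.
Changing only its place to uvular gives [χ] — the voiceless uvular fricative.

[ʂɔɢχɛ]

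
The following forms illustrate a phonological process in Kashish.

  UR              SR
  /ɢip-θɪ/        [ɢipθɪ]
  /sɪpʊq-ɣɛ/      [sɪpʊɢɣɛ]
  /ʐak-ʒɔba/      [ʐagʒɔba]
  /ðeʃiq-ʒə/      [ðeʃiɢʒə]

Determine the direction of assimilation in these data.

Underlying /q/ is realised as [ɢ] next to /ɣ/; /ɣ/ itself does not change.
/q/ is voiceless while /ɣ/ is voiced; the output [ɢ] is voiced, matching the trigger — so the feature that spreads is voicing.
The other alternating forms pattern the same way: /k/ → [g] before /ʒ/ (voiceless → voiced, matching voiced); /q/ → [ɢ] before /ʒ/ (voiceless → voiced, matching voiced) — only voicing changes, and always toward the following segment.
No alternation appears in [ɢipθɪ]: there the adjacent consonants already agree in voicing (/p/ and /θ/ are both voiceless), so this form is consistent with the same rule.
Since the segment that changes precedes the conditioning segment, the assimilation is regressive.

regressive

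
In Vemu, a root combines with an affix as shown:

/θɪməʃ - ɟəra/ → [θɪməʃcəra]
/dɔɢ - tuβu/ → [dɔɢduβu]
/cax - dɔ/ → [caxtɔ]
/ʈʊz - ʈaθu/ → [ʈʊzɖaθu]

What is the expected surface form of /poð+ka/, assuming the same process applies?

[poðga]

The data show progressive voicing assimilation: /ɟ/ → [c] after /ʃ/; /t/ → [d] after /ɢ/; /d/ → [t] after /x/; /ʈ/ → [ɖ] after /z/. In each pair only voicing changes, matching the preceding consonant, while place and manner stay constant.
The rule targets /k/ (voiceless velar stop), which sits after the trigger /ð/ (voiced).
Changing only its voicing to voiced gives [g] — the voiced velar stop.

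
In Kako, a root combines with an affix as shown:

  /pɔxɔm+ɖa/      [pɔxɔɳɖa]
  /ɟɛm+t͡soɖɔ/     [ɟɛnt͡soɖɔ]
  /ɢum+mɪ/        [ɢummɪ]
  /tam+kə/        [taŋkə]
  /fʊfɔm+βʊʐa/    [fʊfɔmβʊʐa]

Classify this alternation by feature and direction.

regressive place assimilation

Comparing underlying and surface forms, /m/ → [ɳ] is the alternation; the neighbouring /ɖ/ is constant.
The change bilabial → retroflex matches the place of the following /ɖ/, identifying this as place assimilation.
Manner and voice are unchanged, so the assimilation is partial, not total.
The same holds elsewhere in the data: /m/ → [n] before /t͡s/ (bilabial → alveolar, matching alveolar); /m/ → [ŋ] before /k/ (bilabial → velar, matching velar) — only place changes, and always toward the following segment.
No alternation appears in [ɢummɪ], [fʊfɔmβʊʐa]: there the adjacent consonants already agree in place (/m/ and /m/ are both bilabial; /m/ and /β/ are both bilabial), so these forms are consistent with the same rule.
The trigger is the following segment, so the direction is regressive (anticipatory).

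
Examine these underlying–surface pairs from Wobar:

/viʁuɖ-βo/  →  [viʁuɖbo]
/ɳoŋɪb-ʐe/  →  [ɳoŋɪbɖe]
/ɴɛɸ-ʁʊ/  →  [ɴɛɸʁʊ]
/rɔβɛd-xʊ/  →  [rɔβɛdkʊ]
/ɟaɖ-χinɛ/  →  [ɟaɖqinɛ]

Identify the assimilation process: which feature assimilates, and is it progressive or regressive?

progressive manner assimilation

Underlying /β/ is realised as [b] next to /ɖ/; /ɖ/ itself does not change.
The change fricative → stop matches the manner of the preceding /ɖ/, identifying this as manner assimilation.
Place and voice are unchanged, so the assimilation is partial, not total.
The same holds elsewhere in the data: /ʐ/ → [ɖ] after /b/ (fricative → stop, matching a stop); /x/ → [k] after /d/ (fricative → stop, matching a stop); /χ/ → [q] after /ɖ/ (fricative → stop, matching a stop) — only manner changes, and always toward the preceding segment.
No alternation appears in [ɴɛɸʁʊ]: there the adjacent consonants already agree in manner (/ʁ/ and /ɸ/ are both fricatives), so this form is consistent with the same rule.
The trigger is the preceding segment, so the direction is progressive (perseverative).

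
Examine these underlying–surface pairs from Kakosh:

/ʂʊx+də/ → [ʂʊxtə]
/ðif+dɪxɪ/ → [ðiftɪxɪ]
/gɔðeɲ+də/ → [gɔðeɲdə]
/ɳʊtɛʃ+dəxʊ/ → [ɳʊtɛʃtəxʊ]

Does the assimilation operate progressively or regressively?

progressive

Underlying /d/ is realised as [t] next to /x/; /x/ itself does not change.
/d/ is voiced while /x/ is voiceless; the output [t] is voiceless, matching the trigger — so the feature that spreads is voicing.
Checking the remaining alternations: /d/ → [t] after /f/ (voiced → voiceless, matching voiceless); /d/ → [t] after /ʃ/ (voiced → voiceless, matching voiceless) — only voicing changes, and always toward the preceding segment.
Nothing changes in [gɔðeɲdə]: there the adjacent consonants already agree in voicing (/d/ and /ɲ/ are both voiced), so this form is consistent with the same rule.
Since the segment that changes follows the conditioning segment, the assimilation is progressive.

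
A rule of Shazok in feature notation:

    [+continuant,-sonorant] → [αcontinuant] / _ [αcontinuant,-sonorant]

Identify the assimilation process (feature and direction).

regressive manner assimilation

The shared variable α links the value of [continuant] on the target to that of the neighbouring obstruent. [continuant] distinguishes stops from fricatives — a manner-of-articulation feature — so this is manner assimilation.
The conditioning segment sits to the right of the focus bar, meaning the trigger follows the segment that changes — regressive assimilation.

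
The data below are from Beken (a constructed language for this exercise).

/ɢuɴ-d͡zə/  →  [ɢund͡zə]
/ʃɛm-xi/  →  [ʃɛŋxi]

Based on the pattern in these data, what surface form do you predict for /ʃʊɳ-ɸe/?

[ʃʊmɸe]

The data show regressive place assimilation: /ɴ/ → [n] before /d͡z/; /m/ → [ŋ] before /x/. In each pair only place changes, matching the following consonant, while manner and voice stay constant.
The rule targets /ɳ/ (voiced retroflex nasal), which sits before the trigger /ɸ/ (bilabial).
The voiced bilabial nasal is [m], so /ɳ/ → [m].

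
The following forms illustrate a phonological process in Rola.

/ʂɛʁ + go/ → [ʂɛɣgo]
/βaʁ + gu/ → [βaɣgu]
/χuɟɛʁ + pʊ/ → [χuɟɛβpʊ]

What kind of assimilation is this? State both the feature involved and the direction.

regressive place assimilation

Underlying /ʁ/ is realised as [ɣ] next to /g/; /g/ itself does not change.
The change uvular → velar matches the place of the following /g/, identifying this as place assimilation.
Manner and voice are unchanged, so the assimilation is partial, not total.
The other alternating form patterns the same way: /ʁ/ → [β] before /p/ (uvular → bilabial, matching bilabial) — only place changes, and always toward the following segment.
The trigger is the following segment, so the direction is regressive (anticipatory).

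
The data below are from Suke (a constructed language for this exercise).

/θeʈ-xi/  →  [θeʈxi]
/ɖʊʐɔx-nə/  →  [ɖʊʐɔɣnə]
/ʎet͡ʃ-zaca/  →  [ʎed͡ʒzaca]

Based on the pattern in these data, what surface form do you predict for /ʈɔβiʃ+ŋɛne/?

The data show regressive voicing assimilation: /x/ → [ɣ] before /n/; /t͡ʃ/ → [d͡ʒ] before /z/. In each pair only voicing changes, matching the following consonant, while place and manner stay constant.
Nothing changes in [θeʈxi]: there the adjacent consonants already agree in voicing (/ʈ/ and /x/ are both voiceless), so this form is consistent with the same rule.
The rule targets /ʃ/ (voiceless postalveolar fricative), which sits before the trigger /ŋ/ (voiced).
Changing only its voicing to voiced gives [ʒ] — the voiced postalveolar fricative.

[ʈɔβiʒŋɛne]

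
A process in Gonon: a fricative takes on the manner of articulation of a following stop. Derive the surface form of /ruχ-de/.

/χ/ is a voiceless uvular fricative. The following trigger /d/ is a stop, so /χ/ must become a stop as well.
Changing only its manner to stop gives [q] — the voiceless uvular stop.

[ruqde]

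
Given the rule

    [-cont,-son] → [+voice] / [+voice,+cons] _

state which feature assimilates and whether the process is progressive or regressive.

progressive voicing assimilation

The structural change is [+voice], and the conditioning segment [+voice,+cons] (a voiced consonant) is itself voiced, so the target comes to share the voicing of its neighbour — voicing assimilation.
Since the environment is written before the underscore, the trigger precedes the target; the direction is progressive.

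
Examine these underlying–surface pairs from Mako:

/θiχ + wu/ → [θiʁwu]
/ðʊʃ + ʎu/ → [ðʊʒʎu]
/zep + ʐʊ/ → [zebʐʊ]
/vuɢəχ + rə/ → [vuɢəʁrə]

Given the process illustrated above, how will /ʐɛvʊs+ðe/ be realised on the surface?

The data show regressive voicing assimilation: /χ/ → [ʁ] before /w/; /ʃ/ → [ʒ] before /ʎ/; /p/ → [b] before /ʐ/; /χ/ → [ʁ] before /r/. In each pair only voicing changes, matching the following consonant, while place and manner stay constant.
/s/ is a voiceless alveolar fricative. The following trigger /ð/ is voiced, so /s/ must become voiced as well.
The voiced alveolar fricative is [z], so /s/ → [z].

[ʐɛvʊzðe]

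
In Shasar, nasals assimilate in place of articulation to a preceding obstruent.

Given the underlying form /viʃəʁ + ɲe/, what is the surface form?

[viʃəʁɴe]

/ɲ/ is a voiced palatal nasal. The preceding trigger /ʁ/ is uvular, so /ɲ/ must become uvular as well.
A voiced uvular nasal is [ɴ], so the surface segment is [ɴ].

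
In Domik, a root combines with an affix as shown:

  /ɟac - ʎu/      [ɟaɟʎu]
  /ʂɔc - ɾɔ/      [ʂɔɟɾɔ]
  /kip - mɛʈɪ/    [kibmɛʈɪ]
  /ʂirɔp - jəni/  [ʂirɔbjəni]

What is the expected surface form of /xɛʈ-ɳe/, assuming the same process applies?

The data show regressive voicing assimilation: /c/ → [ɟ] before /ʎ/; /c/ → [ɟ] before /ɾ/; /p/ → [b] before /m/; /p/ → [b] before /j/. In each pair only voicing changes, matching the following consonant, while place and manner stay constant.
The rule targets /ʈ/ (voiceless retroflex stop), which sits before the trigger /ɳ/ (voiced).
Changing only its voicing to voiced gives [ɖ] — the voiced retroflex stop.

[xɛɖɳe]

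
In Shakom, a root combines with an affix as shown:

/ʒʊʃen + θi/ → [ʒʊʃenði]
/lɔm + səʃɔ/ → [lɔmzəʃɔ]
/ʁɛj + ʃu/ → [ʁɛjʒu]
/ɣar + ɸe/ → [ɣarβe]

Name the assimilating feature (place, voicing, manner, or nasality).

voicing

Comparing underlying and surface forms, /θ/ → [ð] is the alternation; the neighbouring /n/ is constant.
/θ/ is voiceless while /n/ is voiced; the output [ð] is voiced, matching the trigger — so the feature that spreads is voicing.
The same holds elsewhere in the data: /s/ → [z] after /m/ (voiceless → voiced, matching voiced); /ʃ/ → [ʒ] after /j/ (voiceless → voiced, matching voiced); /ɸ/ → [β] after /r/ (voiceless → voiced, matching voiced) — only voicing changes, and always toward the preceding segment.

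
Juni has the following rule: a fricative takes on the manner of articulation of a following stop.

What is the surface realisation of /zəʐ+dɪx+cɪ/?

/ʐ/ is a voiced retroflex fricative. The following trigger /d/ is a stop, so /ʐ/ must become a stop as well.
Changing only its manner to stop gives [ɖ] — the voiced retroflex stop.
The same rule applies at the second boundary: /x/ → [k] next to /c/.

[zəɖdɪkcɪ]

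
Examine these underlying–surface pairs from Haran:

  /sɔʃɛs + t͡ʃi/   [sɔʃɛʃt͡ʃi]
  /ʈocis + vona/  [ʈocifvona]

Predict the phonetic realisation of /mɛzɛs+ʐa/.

[mɛzɛʂʐa]

The data show regressive place assimilation: /s/ → [ʃ] before /t͡ʃ/; /s/ → [f] before /v/. In each pair only place changes, matching the following consonant, while manner and voice stay constant.
The rule targets /s/ (voiceless alveolar fricative), which sits before the trigger /ʐ/ (retroflex).
Changing only its place to retroflex gives [ʂ] — the voiceless retroflex fricative.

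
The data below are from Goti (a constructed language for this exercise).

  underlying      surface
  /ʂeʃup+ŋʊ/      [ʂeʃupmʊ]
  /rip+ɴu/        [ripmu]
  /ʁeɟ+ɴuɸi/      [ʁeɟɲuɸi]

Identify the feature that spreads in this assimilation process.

Underlying /ŋ/ is realised as [m] next to /p/; /p/ itself does not change.
The change velar → bilabial matches the place of the preceding /p/, identifying this as place assimilation.
Checking the remaining alternations: /ɴ/ → [m] after /p/ (uvular → bilabial, matching bilabial); /ɴ/ → [ɲ] after /ɟ/ (uvular → palatal, matching palatal) — only place changes, and always toward the preceding segment.

place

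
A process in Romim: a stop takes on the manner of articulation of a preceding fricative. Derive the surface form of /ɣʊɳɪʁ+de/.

[ɣʊɳɪʁze]

The rule targets /d/ (voiced alveolar stop), which sits after the trigger /ʁ/ (fricative).
The voiced alveolar fricative is [z], so /d/ → [z].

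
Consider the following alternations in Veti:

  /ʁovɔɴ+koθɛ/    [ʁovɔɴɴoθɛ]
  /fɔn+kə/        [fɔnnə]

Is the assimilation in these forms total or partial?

total assimilation

Underlying /k/ is realised as [ɴ] next to /ɴ/; /ɴ/ itself does not change.
The output [ɴ] is identical to the trigger /ɴ/ — every feature (place, manner, voicing) has been copied — so this is total assimilation.
The other form behaves the same way: /k/ → [n] after /n/ — in each case the output is a copy of the preceding consonant.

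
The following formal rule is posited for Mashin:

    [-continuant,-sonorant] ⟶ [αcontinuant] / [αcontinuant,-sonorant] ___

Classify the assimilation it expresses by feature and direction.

The rule copies [continuant] (continuancy) from the environment onto the target stops; since [±continuant] encodes the stop/fricative manner contrast, the assimilating dimension is manner.
Since the environment is written before the underscore, the trigger precedes the target; the direction is progressive.

progressive manner assimilation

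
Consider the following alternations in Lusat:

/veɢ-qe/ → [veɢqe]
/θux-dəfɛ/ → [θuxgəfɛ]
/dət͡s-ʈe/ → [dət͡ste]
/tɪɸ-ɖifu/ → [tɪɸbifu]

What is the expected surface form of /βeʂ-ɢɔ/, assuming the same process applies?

The data show progressive place assimilation: /d/ → [g] after /x/; /ʈ/ → [t] after /t͡s/; /ɖ/ → [b] after /ɸ/. In each pair only place changes, matching the preceding consonant, while manner and voice stay constant.
Nothing changes in [veɢqe]: there the adjacent consonants already agree in place (/q/ and /ɢ/ are both uvular), so this form is consistent with the same rule.
/ɢ/ is a voiced uvular stop. The preceding trigger /ʂ/ is retroflex, so /ɢ/ must become retroflex as well.
The voiced retroflex stop is [ɖ], so /ɢ/ → [ɖ].

[βeʂɖɔ]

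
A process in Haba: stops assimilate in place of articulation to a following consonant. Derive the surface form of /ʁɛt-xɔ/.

/t/ is a voiceless alveolar stop. The following trigger /x/ is velar, so /t/ must become velar as well.
A voiceless velar stop is [k], so the surface segment is [k].

[ʁɛkxɔ]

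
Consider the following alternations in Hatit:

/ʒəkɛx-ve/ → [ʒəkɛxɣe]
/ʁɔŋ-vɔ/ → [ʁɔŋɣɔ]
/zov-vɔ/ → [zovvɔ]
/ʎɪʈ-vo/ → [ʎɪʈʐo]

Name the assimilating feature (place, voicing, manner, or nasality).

Comparing underlying and surface forms, /v/ → [ɣ] is the alternation; the neighbouring /x/ is constant.
The change labiodental → velar matches the place of the preceding /x/, identifying this as place assimilation.
Checking the remaining alternations: /v/ → [ɣ] after /ŋ/ (labiodental → velar, matching velar); /v/ → [ʐ] after /ʈ/ (labiodental → retroflex, matching retroflex) — only place changes, and always toward the preceding segment.
No alternation appears in [zovvɔ]: there the adjacent consonants already agree in place (/v/ and /v/ are both labiodental), so this form is consistent with the same rule.

place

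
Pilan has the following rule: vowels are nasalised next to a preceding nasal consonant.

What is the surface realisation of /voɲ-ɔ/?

/ɔ/ sits next to the nasal /ɲ/ and is therefore nasalised to [ɔ̃].

[voɲɔ̃]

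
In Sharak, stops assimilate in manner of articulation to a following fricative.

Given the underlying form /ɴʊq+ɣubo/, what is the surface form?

[ɴʊχɣubo]

The rule targets /q/ (voiceless uvular stop), which sits before the trigger /ɣ/ (fricative).
Changing only its manner to fricative gives [χ] — the voiceless uvular fricative.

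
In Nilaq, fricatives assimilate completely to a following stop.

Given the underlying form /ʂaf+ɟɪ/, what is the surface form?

[ʂaɟɟɪ]

/f/ is the segment targeted by the rule; it sits immediately before /ɟ/, so it assimilates completely and surfaces as [ɟ].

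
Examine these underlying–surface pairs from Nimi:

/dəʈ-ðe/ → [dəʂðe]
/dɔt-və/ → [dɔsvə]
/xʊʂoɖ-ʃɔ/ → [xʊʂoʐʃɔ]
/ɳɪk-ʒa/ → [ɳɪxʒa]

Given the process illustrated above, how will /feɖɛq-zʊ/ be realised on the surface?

[feɖɛχzʊ]

The data show regressive manner assimilation: /ʈ/ → [ʂ] before /ð/; /t/ → [s] before /v/; /ɖ/ → [ʐ] before /ʃ/; /k/ → [x] before /ʒ/. In each pair only manner changes, matching the following consonant, while place and voice stay constant.
The rule targets /q/ (voiceless uvular stop), which sits before the trigger /z/ (fricative).
A voiceless uvular fricative is [χ], so the surface segment is [χ].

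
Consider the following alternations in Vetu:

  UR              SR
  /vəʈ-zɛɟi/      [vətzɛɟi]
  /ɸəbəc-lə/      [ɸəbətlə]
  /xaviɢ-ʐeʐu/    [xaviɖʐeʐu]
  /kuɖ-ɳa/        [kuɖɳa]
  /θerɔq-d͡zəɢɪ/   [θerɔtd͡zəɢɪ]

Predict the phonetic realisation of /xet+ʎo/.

The data show regressive place assimilation: /ʈ/ → [t] before /z/; /c/ → [t] before /l/; /ɢ/ → [ɖ] before /ʐ/; /q/ → [t] before /d͡z/. In each pair only place changes, matching the following consonant, while manner and voice stay constant.
No alternation appears in [kuɖɳa]: there the adjacent consonants already agree in place (/ɖ/ and /ɳ/ are both retroflex), so this form is consistent with the same rule.
/t/ is a voiceless alveolar stop. The following trigger /ʎ/ is palatal, so /t/ must become palatal as well.
A voiceless palatal stop is [c], so the surface segment is [c].

[xecʎo]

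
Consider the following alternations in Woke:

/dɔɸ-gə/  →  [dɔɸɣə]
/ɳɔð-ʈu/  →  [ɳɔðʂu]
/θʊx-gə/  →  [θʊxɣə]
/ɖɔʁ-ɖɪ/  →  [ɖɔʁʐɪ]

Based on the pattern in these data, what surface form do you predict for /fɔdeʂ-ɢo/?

The data show progressive manner assimilation: /g/ → [ɣ] after /ɸ/; /ʈ/ → [ʂ] after /ð/; /g/ → [ɣ] after /x/; /ɖ/ → [ʐ] after /ʁ/. In each pair only manner changes, matching the preceding consonant, while place and voice stay constant.
The rule targets /ɢ/ (voiced uvular stop), which sits after the trigger /ʂ/ (fricative).
A voiced uvular fricative is [ʁ], so the surface segment is [ʁ].

[fɔdeʂʁo]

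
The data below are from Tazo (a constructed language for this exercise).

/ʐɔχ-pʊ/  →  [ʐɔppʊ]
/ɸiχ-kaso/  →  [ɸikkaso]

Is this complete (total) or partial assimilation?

Underlying /χ/ is realised as [p] next to /p/; /p/ itself does not change.
The output [p] is identical to the trigger /p/ — every feature (place, manner, voicing) has been copied — so this is total assimilation.
The remaining alternation confirms this: /χ/ → [k] before /k/ — in each case the output is a copy of the following consonant.

total assimilation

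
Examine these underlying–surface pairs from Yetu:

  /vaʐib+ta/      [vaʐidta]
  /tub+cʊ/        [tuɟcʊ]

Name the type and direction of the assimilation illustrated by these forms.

regressive place assimilation

The segment that alternates is /b/, which surfaces as [d] when adjacent to /t/.
/b/ is bilabial while /t/ is alveolar; the output [d] is alveolar, matching the trigger — so the feature that spreads is place.
Manner and voice are unchanged, so the assimilation is partial, not total.
The same holds elsewhere in the data: /b/ → [ɟ] before /c/ (bilabial → palatal, matching palatal) — only place changes, and always toward the following segment.
The trigger is the following segment, so the direction is regressive (anticipatory).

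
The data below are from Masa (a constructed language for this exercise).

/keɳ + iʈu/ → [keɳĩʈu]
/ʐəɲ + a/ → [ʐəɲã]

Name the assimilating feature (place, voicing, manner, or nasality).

The vowel /i/ surfaces as nasalised [ĩ] next to the preceding nasal /ɳ/ — it has acquired the [+nasal] feature of its neighbour.
The other form shows the same pattern: /a/ → [ã] after /ɲ/ — each time a vowel is nasalised next to a preceding nasal.

nasality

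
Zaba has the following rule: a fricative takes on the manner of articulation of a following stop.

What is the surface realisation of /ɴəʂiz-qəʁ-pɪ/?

[ɴəʂidqəɢpɪ]

/z/ is a voiced alveolar fricative. The following trigger /q/ is a stop, so /z/ must become a stop as well.
A voiced alveolar stop is [d], so the surface segment is [d].
The same rule applies at the second boundary: /ʁ/ → [ɢ] next to /p/.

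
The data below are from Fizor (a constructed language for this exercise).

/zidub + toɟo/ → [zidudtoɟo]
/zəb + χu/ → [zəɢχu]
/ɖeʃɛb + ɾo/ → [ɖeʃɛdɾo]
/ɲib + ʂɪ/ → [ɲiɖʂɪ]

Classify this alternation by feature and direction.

regressive place assimilation

The segment that alternates is /b/, which surfaces as [d] when adjacent to /t/.
/b/ is bilabial while /t/ is alveolar; the output [d] is alveolar, matching the trigger — so the feature that spreads is place.
Manner and voice are unchanged, so the assimilation is partial, not total.
Checking the remaining alternations: /b/ → [ɢ] before /χ/ (bilabial → uvular, matching uvular); /b/ → [d] before /ɾ/ (bilabial → alveolar, matching alveolar); /b/ → [ɖ] before /ʂ/ (bilabial → retroflex, matching retroflex) — only place changes, and always toward the following segment.
The trigger is the following segment, so the direction is regressive (anticipatory).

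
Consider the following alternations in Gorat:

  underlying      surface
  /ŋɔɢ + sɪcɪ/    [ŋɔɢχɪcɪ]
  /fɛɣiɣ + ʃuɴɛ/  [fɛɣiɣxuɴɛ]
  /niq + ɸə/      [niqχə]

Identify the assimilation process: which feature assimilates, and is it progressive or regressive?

progressive place assimilation

The segment that alternates is /s/, which surfaces as [χ] when adjacent to /ɢ/.
/s/ is alveolar while /ɢ/ is uvular; the output [χ] is uvular, matching the trigger — so the feature that spreads is place.
Manner and voice are unchanged, so the assimilation is partial, not total.
The same holds elsewhere in the data: /ʃ/ → [x] after /ɣ/ (postalveolar → velar, matching velar); /ɸ/ → [χ] after /q/ (bilabial → uvular, matching uvular) — only place changes, and always toward the preceding segment.
Since the segment that changes follows the conditioning segment, the assimilation is progressive.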